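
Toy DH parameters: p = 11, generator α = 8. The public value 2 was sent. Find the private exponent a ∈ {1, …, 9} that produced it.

Try successive powers of 8 modulo 11:
8^1 ≡ 8
8^2 ≡ 9
8^3 ≡ 6
8^4 ≡ 4
8^5 ≡ 10
8^6 ≡ 3
8^7 ≡ 2
Found: a = 7.

7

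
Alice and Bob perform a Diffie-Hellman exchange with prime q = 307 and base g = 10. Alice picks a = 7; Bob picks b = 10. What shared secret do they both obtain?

Bob sends B = g^b mod q = 10^10 mod 307.
10^1 ≡ 10 (mod 307)
10^2 = (10^1)^2 ≡ 10^2 = 100 ≡ 100 (mod 307)
10^4 = (10^2)^2 ≡ 100^2 = 10000 ≡ 176 (mod 307)
10^8 = (10^4)^2 ≡ 176^2 = 30976 ≡ 276 (mod 307)
10^10 = 10^8 · 10^2 ≡ 276 · 100 ≡ 277 (mod 307).
So B = 277. Alice then computes K = B^a mod q = 277^7 mod 307.
277^1 ≡ 277 (mod 307)
277^2 = (277^1)^2 ≡ 277^2 = 76729 ≡ 286 (mod 307)
277^4 = (277^2)^2 ≡ 286^2 = 81796 ≡ 134 (mod 307)
277^7 = 277^4 · 277^2 · 277^1 ≡ 134 · 286 · 277 ≡ 302 (mod 307).

302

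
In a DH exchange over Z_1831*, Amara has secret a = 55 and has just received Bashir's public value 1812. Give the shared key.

1506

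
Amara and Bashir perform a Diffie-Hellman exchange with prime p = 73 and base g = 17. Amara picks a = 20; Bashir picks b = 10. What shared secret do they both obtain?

8

Bashir sends B = g^b mod p = 17^10 mod 73.
17^1 ≡ 17 (mod 73)
17^2 = (17^1)^2 ≡ 17^2 = 289 ≡ 70 (mod 73)
17^4 = (17^2)^2 ≡ 70^2 = 4900 ≡ 9 (mod 73)
17^8 = (17^4)^2 ≡ 9^2 = 81 ≡ 8 (mod 73)
17^10 = 17^8 · 17^2 ≡ 8 · 70 ≡ 49 (mod 73).
So B = 49. Amara then computes K = B^a mod p = 49^20 mod 73.
49^1 ≡ 49 (mod 73)
49^2 = (49^1)^2 ≡ 49^2 = 2401 ≡ 65 (mod 73)
49^4 = (49^2)^2 ≡ 65^2 = 4225 ≡ 64 (mod 73)
49^8 = (49^4)^2 ≡ 64^2 = 4096 ≡ 8 (mod 73)
49^16 = (49^8)^2 ≡ 8^2 = 64 ≡ 64 (mod 73)
49^20 = 49^16 · 49^4 ≡ 64 · 64 ≡ 8 (mod 73).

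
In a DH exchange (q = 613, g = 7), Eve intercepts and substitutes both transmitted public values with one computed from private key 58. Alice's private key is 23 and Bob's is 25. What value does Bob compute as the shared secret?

104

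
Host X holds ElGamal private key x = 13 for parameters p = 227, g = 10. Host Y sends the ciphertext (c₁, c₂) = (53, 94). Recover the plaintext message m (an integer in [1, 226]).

150

Shared mask s = c₁^x mod p = 53^13 mod 227.
53^1 ≡ 53 (mod 227)
53^2 = (53^1)^2 ≡ 53^2 = 2809 ≡ 85 (mod 227)
53^4 = (53^2)^2 ≡ 85^2 = 7225 ≡ 188 (mod 227)
53^8 = (53^4)^2 ≡ 188^2 = 35344 ≡ 159 (mod 227)
53^13 = 53^8 · 53^4 · 53^1 ≡ 159 · 188 · 53 ≡ 43 (mod 227).
So s = 43; s⁻¹ ≡ 132 (mod 227).
m = c₂ · s⁻¹ mod 227 = 94 · 132 mod 227 = 150.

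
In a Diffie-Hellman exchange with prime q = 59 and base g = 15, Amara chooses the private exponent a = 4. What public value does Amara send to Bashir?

3

Public value = 15^{4} \pmod{59}.
15^1 ≡ 15 (mod 59)
15^2 = (15^1)^2 ≡ 15^2 = 225 ≡ 48 (mod 59)
15^4 = (15^2)^2 ≡ 48^2 = 2304 ≡ 3 (mod 59)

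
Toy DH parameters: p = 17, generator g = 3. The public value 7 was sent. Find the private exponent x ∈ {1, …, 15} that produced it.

11

Try successive powers of 3 modulo 17:
3^1 ≡ 3
3^2 ≡ 9
3^3 ≡ 10
3^4 ≡ 13
3^5 ≡ 5
3^6 ≡ 15
3^7 ≡ 11
3^8 ≡ 16
3^9 ≡ 14
3^10 ≡ 8
3^11 ≡ 7
Found: x = 11.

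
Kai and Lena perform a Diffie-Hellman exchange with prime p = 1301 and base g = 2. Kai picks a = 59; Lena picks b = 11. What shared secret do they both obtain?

Kai sends A = g^a mod p = 2^59 mod 1301.
2^1 ≡ 2 (mod 1301)
2^2 = (2^1)^2 ≡ 2^2 = 4 ≡ 4 (mod 1301)
2^4 = (2^2)^2 ≡ 4^2 = 16 ≡ 16 (mod 1301)
2^8 = (2^4)^2 ≡ 16^2 = 256 ≡ 256 (mod 1301)
2^16 = (2^8)^2 ≡ 256^2 = 65536 ≡ 486 (mod 1301)
2^32 = (2^16)^2 ≡ 486^2 = 236196 ≡ 715 (mod 1301)
2^59 = 2^32 · 2^16 · 2^8 · 2^2 · 2^1 ≡ 715 · 486 · 256 · 4 · 2 ≡ 811 (mod 1301).
So A = 811. Lena then computes K = A^b mod p = 811^11 mod 1301.
811^1 ≡ 811 (mod 1301)
811^2 = (811^1)^2 ≡ 811^2 = 657721 ≡ 716 (mod 1301)
811^4 = (811^2)^2 ≡ 716^2 = 512656 ≡ 62 (mod 1301)
811^8 = (811^4)^2 ≡ 62^2 = 3844 ≡ 1242 (mod 1301)
811^11 = 811^8 · 811^2 · 811^1 ≡ 1242 · 716 · 811 ≡ 650 (mod 1301).

650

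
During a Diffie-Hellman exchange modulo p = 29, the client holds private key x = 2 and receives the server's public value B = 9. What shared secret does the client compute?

23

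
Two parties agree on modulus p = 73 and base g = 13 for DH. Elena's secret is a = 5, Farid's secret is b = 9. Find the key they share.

22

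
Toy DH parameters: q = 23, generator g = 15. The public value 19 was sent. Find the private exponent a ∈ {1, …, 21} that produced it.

19

Try successive powers of 15 modulo 23:
15^1 ≡ 15
15^2 ≡ 18
15^3 ≡ 17
15^4 ≡ 2
15^5 ≡ 7
15^6 ≡ 13
15^7 ≡ 11
15^8 ≡ 4
15^9 ≡ 14
15^10 ≡ 3
15^11 ≡ 22
15^12 ≡ 8
15^13 ≡ 5
15^14 ≡ 6
15^15 ≡ 21
15^16 ≡ 16
15^17 ≡ 10
15^18 ≡ 12
15^19 ≡ 19
Found: a = 19.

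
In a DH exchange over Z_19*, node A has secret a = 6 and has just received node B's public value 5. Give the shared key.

7

Shared key K = 5^6 mod 19.
5^1 ≡ 5 (mod 19)
5^2 = (5^1)^2 ≡ 5^2 = 25 ≡ 6 (mod 19)
5^4 = (5^2)^2 ≡ 6^2 = 36 ≡ 17 (mod 19)
5^6 = 5^4 · 5^2 ≡ 17 · 6 ≡ 7 (mod 19).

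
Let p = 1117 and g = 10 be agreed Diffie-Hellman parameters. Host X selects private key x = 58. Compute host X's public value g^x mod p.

Public value = 10^58 mod 1117.
10^1 ≡ 10 (mod 1117)
10^2 = (10^1)^2 ≡ 10^2 = 100 ≡ 100 (mod 1117)
10^4 = (10^2)^2 ≡ 100^2 = 10000 ≡ 1064 (mod 1117)
10^8 = (10^4)^2 ≡ 1064^2 = 1132096 ≡ 575 (mod 1117)
10^16 = (10^8)^2 ≡ 575^2 = 330625 ≡ 1110 (mod 1117)
10^32 = (10^16)^2 ≡ 1110^2 = 1232100 ≡ 49 (mod 1117)
10^58 = 10^32 · 10^16 · 10^8 · 10^2 ≡ 49 · 1110 · 575 · 100 ≡ 369 (mod 1117).

369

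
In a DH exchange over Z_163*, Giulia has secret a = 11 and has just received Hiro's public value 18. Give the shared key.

Shared key K = 18^11 mod 163.
18^1 ≡ 18 (mod 163)
18^2 = (18^1)^2 ≡ 18^2 = 324 ≡ 161 (mod 163)
18^4 = (18^2)^2 ≡ 161^2 = 25921 ≡ 4 (mod 163)
18^8 = (18^4)^2 ≡ 4^2 = 16 ≡ 16 (mod 163)
18^11 = 18^8 · 18^2 · 18^1 ≡ 16 · 161 · 18 ≡ 76 (mod 163).

76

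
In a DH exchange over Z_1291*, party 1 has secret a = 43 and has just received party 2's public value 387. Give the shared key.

652

Shared key K = 387^43 mod 1291.
387^1 ≡ 387 (mod 1291)
387^2 = (387^1)^2 ≡ 387^2 = 149769 ≡ 13 (mod 1291)
387^4 = (387^2)^2 ≡ 13^2 = 169 ≡ 169 (mod 1291)
387^8 = (387^4)^2 ≡ 169^2 = 28561 ≡ 159 (mod 1291)
387^16 = (387^8)^2 ≡ 159^2 = 25281 ≡ 752 (mod 1291)
387^32 = (387^16)^2 ≡ 752^2 = 565504 ≡ 46 (mod 1291)
387^43 = 387^32 · 387^8 · 387^2 · 387^1 ≡ 46 · 159 · 13 · 387 ≡ 652 (mod 1291).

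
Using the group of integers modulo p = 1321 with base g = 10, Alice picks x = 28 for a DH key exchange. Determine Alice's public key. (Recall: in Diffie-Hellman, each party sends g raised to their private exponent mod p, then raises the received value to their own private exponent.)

227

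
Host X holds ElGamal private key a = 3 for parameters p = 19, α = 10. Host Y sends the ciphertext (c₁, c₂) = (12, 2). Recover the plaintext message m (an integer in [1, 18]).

17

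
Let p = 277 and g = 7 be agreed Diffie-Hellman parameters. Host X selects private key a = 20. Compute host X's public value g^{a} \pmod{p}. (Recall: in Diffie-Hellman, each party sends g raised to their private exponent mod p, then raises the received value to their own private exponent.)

Public value = 7^{20} \pmod{277}.
7^1 ≡ 7 (mod 277)
7^2 = (7^1)^2 ≡ 7^2 = 49 ≡ 49 (mod 277)
7^4 = (7^2)^2 ≡ 49^2 = 2401 ≡ 185 (mod 277)
7^8 = (7^4)^2 ≡ 185^2 = 34225 ≡ 154 (mod 277)
7^16 = (7^8)^2 ≡ 154^2 = 23716 ≡ 171 (mod 277)
7^20 = 7^16 · 7^4 ≡ 171 · 185 ≡ 57 (mod 277).

57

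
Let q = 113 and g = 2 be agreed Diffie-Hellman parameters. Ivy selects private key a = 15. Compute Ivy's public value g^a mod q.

Public value = 2^15 mod 113.
2^1 ≡ 2 (mod 113)
2^2 = (2^1)^2 ≡ 2^2 = 4 ≡ 4 (mod 113)
2^4 = (2^2)^2 ≡ 4^2 = 16 ≡ 16 (mod 113)
2^8 = (2^4)^2 ≡ 16^2 = 256 ≡ 30 (mod 113)
2^15 = 2^8 · 2^4 · 2^2 · 2^1 ≡ 30 · 16 · 4 · 2 ≡ 111 (mod 113).

111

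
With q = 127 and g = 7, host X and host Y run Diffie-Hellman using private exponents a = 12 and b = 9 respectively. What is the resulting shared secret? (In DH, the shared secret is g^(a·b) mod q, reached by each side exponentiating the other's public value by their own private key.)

2

Host Y sends B = g^b mod q = 7^9 mod 127.
7^1 ≡ 7 (mod 127)
7^2 = (7^1)^2 ≡ 7^2 = 49 ≡ 49 (mod 127)
7^4 = (7^2)^2 ≡ 49^2 = 2401 ≡ 115 (mod 127)
7^8 = (7^4)^2 ≡ 115^2 = 13225 ≡ 17 (mod 127)
7^9 = 7^8 · 7^1 ≡ 17 · 7 ≡ 119 (mod 127).
So B = 119. Host X then computes K = B^a mod q = 119^12 mod 127.
119^1 ≡ 119 (mod 127)
119^2 = (119^1)^2 ≡ 119^2 = 14161 ≡ 64 (mod 127)
119^4 = (119^2)^2 ≡ 64^2 = 4096 ≡ 32 (mod 127)
119^8 = (119^4)^2 ≡ 32^2 = 1024 ≡ 8 (mod 127)
119^12 = 119^8 · 119^4 ≡ 8 · 32 ≡ 2 (mod 127).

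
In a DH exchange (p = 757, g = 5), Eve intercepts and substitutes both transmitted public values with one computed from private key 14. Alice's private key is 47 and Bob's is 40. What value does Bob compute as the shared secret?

674

Bob receives Eve's public value M = 5^14 mod 757 instead of the honest one.
5^1 ≡ 5 (mod 757)
5^2 = (5^1)^2 ≡ 5^2 = 25 ≡ 25 (mod 757)
5^4 = (5^2)^2 ≡ 25^2 = 625 ≡ 625 (mod 757)
5^8 = (5^4)^2 ≡ 625^2 = 390625 ≡ 13 (mod 757)
5^14 = 5^8 · 5^4 · 5^2 ≡ 13 · 625 · 25 ≡ 249 (mod 757).
So M = 249. Bob computes K = M^40 mod 757.
249^1 ≡ 249 (mod 757)
249^2 = (249^1)^2 ≡ 249^2 = 62001 ≡ 684 (mod 757)
249^4 = (249^2)^2 ≡ 684^2 = 467856 ≡ 30 (mod 757)
249^8 = (249^4)^2 ≡ 30^2 = 900 ≡ 143 (mod 757)
249^16 = (249^8)^2 ≡ 143^2 = 20449 ≡ 10 (mod 757)
249^32 = (249^16)^2 ≡ 10^2 = 100 ≡ 100 (mod 757)
249^40 = 249^32 · 249^8 ≡ 100 · 143 ≡ 674 (mod 757).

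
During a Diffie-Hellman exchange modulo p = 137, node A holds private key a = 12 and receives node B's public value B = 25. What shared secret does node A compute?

Shared key K = 25^12 mod 137.
25^1 ≡ 25 (mod 137)
25^2 = (25^1)^2 ≡ 25^2 = 625 ≡ 77 (mod 137)
25^4 = (25^2)^2 ≡ 77^2 = 5929 ≡ 38 (mod 137)
25^8 = (25^4)^2 ≡ 38^2 = 1444 ≡ 74 (mod 137)
25^12 = 25^8 · 25^4 ≡ 74 · 38 ≡ 72 (mod 137).

72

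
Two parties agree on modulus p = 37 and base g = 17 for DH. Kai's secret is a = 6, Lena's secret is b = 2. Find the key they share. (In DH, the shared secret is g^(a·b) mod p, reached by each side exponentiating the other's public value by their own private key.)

Lena sends B = g^b mod p = 17^2 mod 37.
17^1 ≡ 17 (mod 37)
17^2 = (17^1)^2 ≡ 17^2 = 289 ≡ 30 (mod 37)
So B = 30. Kai then computes K = B^a mod p = 30^6 mod 37.
30^1 ≡ 30 (mod 37)
30^2 = (30^1)^2 ≡ 30^2 = 900 ≡ 12 (mod 37)
30^4 = (30^2)^2 ≡ 12^2 = 144 ≡ 33 (mod 37)
30^6 = 30^4 · 30^2 ≡ 33 · 12 ≡ 26 (mod 37).

26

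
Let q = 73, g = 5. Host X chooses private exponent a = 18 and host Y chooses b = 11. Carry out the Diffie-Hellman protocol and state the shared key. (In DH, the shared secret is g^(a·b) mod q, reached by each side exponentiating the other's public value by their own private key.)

Host X sends A = g^a mod q = 5^18 mod 73.
5^1 ≡ 5 (mod 73)
5^2 = (5^1)^2 ≡ 5^2 = 25 ≡ 25 (mod 73)
5^4 = (5^2)^2 ≡ 25^2 = 625 ≡ 41 (mod 73)
5^8 = (5^4)^2 ≡ 41^2 = 1681 ≡ 2 (mod 73)
5^16 = (5^8)^2 ≡ 2^2 = 4 ≡ 4 (mod 73)
5^18 = 5^16 · 5^2 ≡ 4 · 25 ≡ 27 (mod 73).
So A = 27. Host Y then computes K = A^b mod q = 27^11 mod 73.
27^1 ≡ 27 (mod 73)
27^2 = (27^1)^2 ≡ 27^2 = 729 ≡ 72 (mod 73)
27^4 = (27^2)^2 ≡ 72^2 = 5184 ≡ 1 (mod 73)
27^8 = (27^4)^2 ≡ 1^2 = 1 ≡ 1 (mod 73)
27^11 = 27^8 · 27^2 · 27^1 ≡ 1 · 72 · 27 ≡ 46 (mod 73).

46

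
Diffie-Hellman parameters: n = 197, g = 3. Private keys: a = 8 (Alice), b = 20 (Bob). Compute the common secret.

Alice sends A = g^a mod n = 3^8 mod 197.
3^1 ≡ 3 (mod 197)
3^2 = (3^1)^2 ≡ 3^2 = 9 ≡ 9 (mod 197)
3^4 = (3^2)^2 ≡ 9^2 = 81 ≡ 81 (mod 197)
3^8 = (3^4)^2 ≡ 81^2 = 6561 ≡ 60 (mod 197)
So A = 60. Bob then computes K = A^b mod n = 60^20 mod 197.
60^1 ≡ 60 (mod 197)
60^2 = (60^1)^2 ≡ 60^2 = 3600 ≡ 54 (mod 197)
60^4 = (60^2)^2 ≡ 54^2 = 2916 ≡ 158 (mod 197)
60^8 = (60^4)^2 ≡ 158^2 = 24964 ≡ 142 (mod 197)
60^16 = (60^8)^2 ≡ 142^2 = 20164 ≡ 70 (mod 197)
60^20 = 60^16 · 60^4 ≡ 70 · 158 ≡ 28 (mod 197).

28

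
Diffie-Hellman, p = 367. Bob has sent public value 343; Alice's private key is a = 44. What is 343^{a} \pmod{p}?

120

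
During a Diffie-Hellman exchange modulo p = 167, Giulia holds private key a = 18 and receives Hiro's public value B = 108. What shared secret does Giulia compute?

50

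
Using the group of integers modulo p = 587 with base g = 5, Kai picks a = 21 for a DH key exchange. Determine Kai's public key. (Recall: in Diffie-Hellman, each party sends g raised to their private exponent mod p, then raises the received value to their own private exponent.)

148

Public value = 5^21 (mod 587).
5^1 ≡ 5 (mod 587)
5^2 = (5^1)^2 ≡ 5^2 = 25 ≡ 25 (mod 587)
5^4 = (5^2)^2 ≡ 25^2 = 625 ≡ 38 (mod 587)
5^8 = (5^4)^2 ≡ 38^2 = 1444 ≡ 270 (mod 587)
5^16 = (5^8)^2 ≡ 270^2 = 72900 ≡ 112 (mod 587)
5^21 = 5^16 · 5^4 · 5^1 ≡ 112 · 38 · 5 ≡ 148 (mod 587).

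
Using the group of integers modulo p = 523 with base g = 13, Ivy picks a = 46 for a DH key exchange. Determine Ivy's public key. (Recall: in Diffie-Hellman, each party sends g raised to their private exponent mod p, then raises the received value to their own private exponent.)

Public value = 13^{46} \pmod{523}.
13^1 ≡ 13 (mod 523)
13^2 = (13^1)^2 ≡ 13^2 = 169 ≡ 169 (mod 523)
13^4 = (13^2)^2 ≡ 169^2 = 28561 ≡ 319 (mod 523)
13^8 = (13^4)^2 ≡ 319^2 = 101761 ≡ 299 (mod 523)
13^16 = (13^8)^2 ≡ 299^2 = 89401 ≡ 491 (mod 523)
13^32 = (13^16)^2 ≡ 491^2 = 241081 ≡ 501 (mod 523)
13^46 = 13^32 · 13^8 · 13^4 · 13^2 ≡ 501 · 299 · 319 · 169 ≡ 391 (mod 523).

391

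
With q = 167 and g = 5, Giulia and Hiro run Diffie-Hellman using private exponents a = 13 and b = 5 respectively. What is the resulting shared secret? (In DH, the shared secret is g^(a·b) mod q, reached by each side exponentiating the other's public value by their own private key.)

79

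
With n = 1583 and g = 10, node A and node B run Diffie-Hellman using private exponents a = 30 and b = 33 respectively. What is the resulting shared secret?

1247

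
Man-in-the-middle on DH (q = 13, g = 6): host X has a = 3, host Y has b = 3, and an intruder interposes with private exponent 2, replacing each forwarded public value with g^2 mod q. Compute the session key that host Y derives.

12

Host Y receives an intruder's public value M = 6^2 mod 13 instead of the honest one.
6^1 ≡ 6 (mod 13)
6^2 = (6^1)^2 ≡ 6^2 = 36 ≡ 10 (mod 13)
So M = 10. Host Y computes K = M^3 mod 13.
10^1 ≡ 10 (mod 13)
10^2 = (10^1)^2 ≡ 10^2 = 100 ≡ 9 (mod 13)
10^3 = 10^2 · 10^1 ≡ 9 · 10 ≡ 12 (mod 13).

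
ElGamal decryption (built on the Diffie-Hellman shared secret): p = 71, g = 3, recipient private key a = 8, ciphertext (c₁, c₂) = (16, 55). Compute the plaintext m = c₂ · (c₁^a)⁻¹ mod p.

14

Shared mask s = c₁^a mod p = 16^8 mod 71.
16^1 ≡ 16 (mod 71)
16^2 = (16^1)^2 ≡ 16^2 = 256 ≡ 43 (mod 71)
16^4 = (16^2)^2 ≡ 43^2 = 1849 ≡ 3 (mod 71)
16^8 = (16^4)^2 ≡ 3^2 = 9 ≡ 9 (mod 71)
So s = 9; s⁻¹ ≡ 8 (mod 71).
m = c₂ · s⁻¹ mod 71 = 55 · 8 mod 71 = 14.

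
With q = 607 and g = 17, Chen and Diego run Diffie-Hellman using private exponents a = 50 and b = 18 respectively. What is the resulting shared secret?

450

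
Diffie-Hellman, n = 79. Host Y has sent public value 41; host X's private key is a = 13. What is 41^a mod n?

Shared key K = 41^13 mod 79.
41^1 ≡ 41 (mod 79)
41^2 = (41^1)^2 ≡ 41^2 = 1681 ≡ 22 (mod 79)
41^4 = (41^2)^2 ≡ 22^2 = 484 ≡ 10 (mod 79)
41^8 = (41^4)^2 ≡ 10^2 = 100 ≡ 21 (mod 79)
41^13 = 41^8 · 41^4 · 41^1 ≡ 21 · 10 · 41 ≡ 78 (mod 79).

78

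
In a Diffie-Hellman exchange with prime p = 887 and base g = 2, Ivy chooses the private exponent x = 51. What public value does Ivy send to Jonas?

700

Public value = 2^{51} \pmod{887}.
2^1 ≡ 2 (mod 887)
2^2 = (2^1)^2 ≡ 2^2 = 4 ≡ 4 (mod 887)
2^4 = (2^2)^2 ≡ 4^2 = 16 ≡ 16 (mod 887)
2^8 = (2^4)^2 ≡ 16^2 = 256 ≡ 256 (mod 887)
2^16 = (2^8)^2 ≡ 256^2 = 65536 ≡ 785 (mod 887)
2^32 = (2^16)^2 ≡ 785^2 = 616225 ≡ 647 (mod 887)
2^51 = 2^32 · 2^16 · 2^2 · 2^1 ≡ 647 · 785 · 4 · 2 ≡ 700 (mod 887).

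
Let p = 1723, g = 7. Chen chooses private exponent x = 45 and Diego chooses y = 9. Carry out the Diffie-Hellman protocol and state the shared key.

Chen sends A = g^x mod p = 7^45 mod 1723.
7^1 ≡ 7 (mod 1723)
7^2 = (7^1)^2 ≡ 7^2 = 49 ≡ 49 (mod 1723)
7^4 = (7^2)^2 ≡ 49^2 = 2401 ≡ 678 (mod 1723)
7^8 = (7^4)^2 ≡ 678^2 = 459684 ≡ 1366 (mod 1723)
7^16 = (7^8)^2 ≡ 1366^2 = 1865956 ≡ 1670 (mod 1723)
7^32 = (7^16)^2 ≡ 1670^2 = 2788900 ≡ 1086 (mod 1723)
7^45 = 7^32 · 7^8 · 7^4 · 7^1 ≡ 1086 · 1366 · 678 · 7 ≡ 1083 (mod 1723).
So A = 1083. Diego then computes K = A^y mod p = 1083^9 mod 1723.
1083^1 ≡ 1083 (mod 1723)
1083^2 = (1083^1)^2 ≡ 1083^2 = 1172889 ≡ 1249 (mod 1723)
1083^4 = (1083^2)^2 ≡ 1249^2 = 1560001 ≡ 686 (mod 1723)
1083^8 = (1083^4)^2 ≡ 686^2 = 470596 ≡ 217 (mod 1723)
1083^9 = 1083^8 · 1083^1 ≡ 217 · 1083 ≡ 683 (mod 1723).

683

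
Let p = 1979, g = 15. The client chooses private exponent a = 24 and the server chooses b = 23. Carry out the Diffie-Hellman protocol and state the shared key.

1169

The server sends B = g^b mod p = 15^23 mod 1979.
15^1 ≡ 15 (mod 1979)
15^2 = (15^1)^2 ≡ 15^2 = 225 ≡ 225 (mod 1979)
15^4 = (15^2)^2 ≡ 225^2 = 50625 ≡ 1150 (mod 1979)
15^8 = (15^4)^2 ≡ 1150^2 = 1322500 ≡ 528 (mod 1979)
15^16 = (15^8)^2 ≡ 528^2 = 278784 ≡ 1724 (mod 1979)
15^23 = 15^16 · 15^4 · 15^2 · 15^1 ≡ 1724 · 1150 · 225 · 15 ≡ 919 (mod 1979).
So B = 919. The client then computes K = B^a mod p = 919^24 mod 1979.
919^1 ≡ 919 (mod 1979)
919^2 = (919^1)^2 ≡ 919^2 = 844561 ≡ 1507 (mod 1979)
919^4 = (919^2)^2 ≡ 1507^2 = 2271049 ≡ 1136 (mod 1979)
919^8 = (919^4)^2 ≡ 1136^2 = 1290496 ≡ 188 (mod 1979)
919^16 = (919^8)^2 ≡ 188^2 = 35344 ≡ 1701 (mod 1979)
919^24 = 919^16 · 919^8 ≡ 1701 · 188 ≡ 1169 (mod 1979).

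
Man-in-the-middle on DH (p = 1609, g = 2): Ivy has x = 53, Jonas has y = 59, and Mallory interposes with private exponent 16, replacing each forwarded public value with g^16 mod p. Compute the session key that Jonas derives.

Jonas receives Mallory's public value M = 2^16 mod 1609 instead of the honest one.
2^1 ≡ 2 (mod 1609)
2^2 = (2^1)^2 ≡ 2^2 = 4 ≡ 4 (mod 1609)
2^4 = (2^2)^2 ≡ 4^2 = 16 ≡ 16 (mod 1609)
2^8 = (2^4)^2 ≡ 16^2 = 256 ≡ 256 (mod 1609)
2^16 = (2^8)^2 ≡ 256^2 = 65536 ≡ 1176 (mod 1609)
So M = 1176. Jonas computes K = M^59 mod 1609.
1176^1 ≡ 1176 (mod 1609)
1176^2 = (1176^1)^2 ≡ 1176^2 = 1382976 ≡ 845 (mod 1609)
1176^4 = (1176^2)^2 ≡ 845^2 = 714025 ≡ 1238 (mod 1609)
1176^8 = (1176^4)^2 ≡ 1238^2 = 1532644 ≡ 876 (mod 1609)
1176^16 = (1176^8)^2 ≡ 876^2 = 767376 ≡ 1492 (mod 1609)
1176^32 = (1176^16)^2 ≡ 1492^2 = 2226064 ≡ 817 (mod 1609)
1176^59 = 1176^32 · 1176^16 · 1176^8 · 1176^2 · 1176^1 ≡ 817 · 1492 · 876 · 845 · 1176 ≡ 26 (mod 1609).

26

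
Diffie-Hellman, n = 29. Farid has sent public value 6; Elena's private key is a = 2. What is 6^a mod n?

7

Shared key K = 6^2 mod 29.
6^1 ≡ 6 (mod 29)
6^2 = (6^1)^2 ≡ 6^2 = 36 ≡ 7 (mod 29)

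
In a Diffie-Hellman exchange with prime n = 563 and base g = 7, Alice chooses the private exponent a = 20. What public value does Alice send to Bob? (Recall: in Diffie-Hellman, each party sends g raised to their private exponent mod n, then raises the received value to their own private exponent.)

236

Public value = 7^20 (mod 563).
7^1 ≡ 7 (mod 563)
7^2 = (7^1)^2 ≡ 7^2 = 49 ≡ 49 (mod 563)
7^4 = (7^2)^2 ≡ 49^2 = 2401 ≡ 149 (mod 563)
7^8 = (7^4)^2 ≡ 149^2 = 22201 ≡ 244 (mod 563)
7^16 = (7^8)^2 ≡ 244^2 = 59536 ≡ 421 (mod 563)
7^20 = 7^16 · 7^4 ≡ 421 · 149 ≡ 236 (mod 563).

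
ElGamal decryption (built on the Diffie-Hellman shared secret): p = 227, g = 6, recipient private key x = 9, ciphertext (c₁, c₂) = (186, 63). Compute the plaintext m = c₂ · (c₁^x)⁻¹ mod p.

196

Shared mask s = c₁^x mod p = 186^9 mod 227.
186^1 ≡ 186 (mod 227)
186^2 = (186^1)^2 ≡ 186^2 = 34596 ≡ 92 (mod 227)
186^4 = (186^2)^2 ≡ 92^2 = 8464 ≡ 65 (mod 227)
186^8 = (186^4)^2 ≡ 65^2 = 4225 ≡ 139 (mod 227)
186^9 = 186^8 · 186^1 ≡ 139 · 186 ≡ 203 (mod 227).
So s = 203; s⁻¹ ≡ 104 (mod 227).
m = c₂ · s⁻¹ mod 227 = 63 · 104 mod 227 = 196.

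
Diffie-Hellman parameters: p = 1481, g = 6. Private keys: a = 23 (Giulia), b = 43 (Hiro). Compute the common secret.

Giulia sends A = g^a mod p = 6^23 mod 1481.
6^1 ≡ 6 (mod 1481)
6^2 = (6^1)^2 ≡ 6^2 = 36 ≡ 36 (mod 1481)
6^4 = (6^2)^2 ≡ 36^2 = 1296 ≡ 1296 (mod 1481)
6^8 = (6^4)^2 ≡ 1296^2 = 1679616 ≡ 162 (mod 1481)
6^16 = (6^8)^2 ≡ 162^2 = 26244 ≡ 1067 (mod 1481)
6^23 = 6^16 · 6^4 · 6^2 · 6^1 ≡ 1067 · 1296 · 36 · 6 ≡ 670 (mod 1481).
So A = 670. Hiro then computes K = A^b mod p = 670^43 mod 1481.
670^1 ≡ 670 (mod 1481)
670^2 = (670^1)^2 ≡ 670^2 = 448900 ≡ 157 (mod 1481)
670^4 = (670^2)^2 ≡ 157^2 = 24649 ≡ 953 (mod 1481)
670^8 = (670^4)^2 ≡ 953^2 = 908209 ≡ 356 (mod 1481)
670^16 = (670^8)^2 ≡ 356^2 = 126736 ≡ 851 (mod 1481)
670^32 = (670^16)^2 ≡ 851^2 = 724201 ≡ 1473 (mod 1481)
670^43 = 670^32 · 670^8 · 670^2 · 670^1 ≡ 1473 · 356 · 157 · 670 ≡ 3 (mod 1481).

3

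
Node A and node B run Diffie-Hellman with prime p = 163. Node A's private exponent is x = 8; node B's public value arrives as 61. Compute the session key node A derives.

146

Shared key K = 61^8 mod 163.
61^1 ≡ 61 (mod 163)
61^2 = (61^1)^2 ≡ 61^2 = 3721 ≡ 135 (mod 163)
61^4 = (61^2)^2 ≡ 135^2 = 18225 ≡ 132 (mod 163)
61^8 = (61^4)^2 ≡ 132^2 = 17424 ≡ 146 (mod 163)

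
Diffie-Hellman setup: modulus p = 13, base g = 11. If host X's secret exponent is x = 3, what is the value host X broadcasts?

Public value = 11^3 mod 13.
11^1 ≡ 11 (mod 13)
11^2 = (11^1)^2 ≡ 11^2 = 121 ≡ 4 (mod 13)
11^3 = 11^2 · 11^1 ≡ 4 · 11 ≡ 5 (mod 13).

5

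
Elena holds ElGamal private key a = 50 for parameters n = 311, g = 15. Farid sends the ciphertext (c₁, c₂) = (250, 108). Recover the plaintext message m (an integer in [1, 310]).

144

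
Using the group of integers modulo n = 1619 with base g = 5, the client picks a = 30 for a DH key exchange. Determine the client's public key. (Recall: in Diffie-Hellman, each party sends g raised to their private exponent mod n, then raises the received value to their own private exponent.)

Public value = 5^30 (mod 1619).
5^1 ≡ 5 (mod 1619)
5^2 = (5^1)^2 ≡ 5^2 = 25 ≡ 25 (mod 1619)
5^4 = (5^2)^2 ≡ 25^2 = 625 ≡ 625 (mod 1619)
5^8 = (5^4)^2 ≡ 625^2 = 390625 ≡ 446 (mod 1619)
5^16 = (5^8)^2 ≡ 446^2 = 198916 ≡ 1398 (mod 1619)
5^30 = 5^16 · 5^8 · 5^4 · 5^2 ≡ 1398 · 446 · 625 · 25 ≡ 1047 (mod 1619).

1047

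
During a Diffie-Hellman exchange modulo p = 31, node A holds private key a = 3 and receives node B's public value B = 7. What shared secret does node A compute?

2

Shared key K = 7^3 mod 31.
7^1 ≡ 7 (mod 31)
7^2 = (7^1)^2 ≡ 7^2 = 49 ≡ 18 (mod 31)
7^3 = 7^2 · 7^1 ≡ 18 · 7 ≡ 2 (mod 31).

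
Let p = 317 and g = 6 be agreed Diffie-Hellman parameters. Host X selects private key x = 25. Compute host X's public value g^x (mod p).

40

Public value = 6^25 (mod 317).
6^1 ≡ 6 (mod 317)
6^2 = (6^1)^2 ≡ 6^2 = 36 ≡ 36 (mod 317)
6^4 = (6^2)^2 ≡ 36^2 = 1296 ≡ 28 (mod 317)
6^8 = (6^4)^2 ≡ 28^2 = 784 ≡ 150 (mod 317)
6^16 = (6^8)^2 ≡ 150^2 = 22500 ≡ 310 (mod 317)
6^25 = 6^16 · 6^8 · 6^1 ≡ 310 · 150 · 6 ≡ 40 (mod 317).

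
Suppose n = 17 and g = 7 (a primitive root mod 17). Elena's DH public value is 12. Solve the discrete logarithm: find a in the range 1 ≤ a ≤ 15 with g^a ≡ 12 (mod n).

Try successive powers of 7 modulo 17:
7^1 ≡ 7
7^2 ≡ 15
7^3 ≡ 3
7^4 ≡ 4
7^5 ≡ 11
7^6 ≡ 9
7^7 ≡ 12
Found: a = 7.

7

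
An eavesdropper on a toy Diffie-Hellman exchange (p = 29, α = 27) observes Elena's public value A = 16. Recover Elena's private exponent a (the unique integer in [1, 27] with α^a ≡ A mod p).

Try successive powers of 27 modulo 29:
27^1 ≡ 27
27^2 ≡ 4
27^3 ≡ 21
27^4 ≡ 16
Found: a = 4.

4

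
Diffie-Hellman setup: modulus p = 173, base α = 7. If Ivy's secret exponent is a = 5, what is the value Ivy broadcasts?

Public value = 7^5 (mod 173).
7^1 ≡ 7 (mod 173)
7^2 = (7^1)^2 ≡ 7^2 = 49 ≡ 49 (mod 173)
7^4 = (7^2)^2 ≡ 49^2 = 2401 ≡ 152 (mod 173)
7^5 = 7^4 · 7^1 ≡ 152 · 7 ≡ 26 (mod 173).

26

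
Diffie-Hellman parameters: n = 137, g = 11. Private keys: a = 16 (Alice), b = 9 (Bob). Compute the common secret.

Alice sends A = g^a mod n = 11^16 mod 137.
11^1 ≡ 11 (mod 137)
11^2 = (11^1)^2 ≡ 11^2 = 121 ≡ 121 (mod 137)
11^4 = (11^2)^2 ≡ 121^2 = 14641 ≡ 119 (mod 137)
11^8 = (11^4)^2 ≡ 119^2 = 14161 ≡ 50 (mod 137)
11^16 = (11^8)^2 ≡ 50^2 = 2500 ≡ 34 (mod 137)
So A = 34. Bob then computes K = A^b mod n = 34^9 mod 137.
34^1 ≡ 34 (mod 137)
34^2 = (34^1)^2 ≡ 34^2 = 1156 ≡ 60 (mod 137)
34^4 = (34^2)^2 ≡ 60^2 = 3600 ≡ 38 (mod 137)
34^8 = (34^4)^2 ≡ 38^2 = 1444 ≡ 74 (mod 137)
34^9 = 34^8 · 34^1 ≡ 74 · 34 ≡ 50 (mod 137).

50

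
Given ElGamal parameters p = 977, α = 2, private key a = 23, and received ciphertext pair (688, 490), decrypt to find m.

257

Shared mask s = c₁^a mod p = 688^23 mod 977.
688^1 ≡ 688 (mod 977)
688^2 = (688^1)^2 ≡ 688^2 = 473344 ≡ 476 (mod 977)
688^4 = (688^2)^2 ≡ 476^2 = 226576 ≡ 889 (mod 977)
688^8 = (688^4)^2 ≡ 889^2 = 790321 ≡ 905 (mod 977)
688^16 = (688^8)^2 ≡ 905^2 = 819025 ≡ 299 (mod 977)
688^23 = 688^16 · 688^4 · 688^2 · 688^1 ≡ 299 · 889 · 476 · 688 ≡ 230 (mod 977).
So s = 230; s⁻¹ ≡ 497 (mod 977).
m = c₂ · s⁻¹ mod 977 = 490 · 497 mod 977 = 257.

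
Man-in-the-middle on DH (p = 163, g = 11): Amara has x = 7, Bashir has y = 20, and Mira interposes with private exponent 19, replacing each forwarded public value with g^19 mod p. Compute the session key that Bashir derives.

Bashir receives Mira's public value M = 11^19 mod 163 instead of the honest one.
11^1 ≡ 11 (mod 163)
11^2 = (11^1)^2 ≡ 11^2 = 121 ≡ 121 (mod 163)
11^4 = (11^2)^2 ≡ 121^2 = 14641 ≡ 134 (mod 163)
11^8 = (11^4)^2 ≡ 134^2 = 17956 ≡ 26 (mod 163)
11^16 = (11^8)^2 ≡ 26^2 = 676 ≡ 24 (mod 163)
11^19 = 11^16 · 11^2 · 11^1 ≡ 24 · 121 · 11 ≡ 159 (mod 163).
So M = 159. Bashir computes K = M^20 mod 163.
159^1 ≡ 159 (mod 163)
159^2 = (159^1)^2 ≡ 159^2 = 25281 ≡ 16 (mod 163)
159^4 = (159^2)^2 ≡ 16^2 = 256 ≡ 93 (mod 163)
159^8 = (159^4)^2 ≡ 93^2 = 8649 ≡ 10 (mod 163)
159^16 = (159^8)^2 ≡ 10^2 = 100 ≡ 100 (mod 163)
159^20 = 159^16 · 159^4 ≡ 100 · 93 ≡ 9 (mod 163).

9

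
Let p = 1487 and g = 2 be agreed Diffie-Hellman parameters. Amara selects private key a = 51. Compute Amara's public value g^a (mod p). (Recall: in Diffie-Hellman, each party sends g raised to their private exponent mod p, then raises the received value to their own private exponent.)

297

Public value = 2^51 (mod 1487).
2^1 ≡ 2 (mod 1487)
2^2 = (2^1)^2 ≡ 2^2 = 4 ≡ 4 (mod 1487)
2^4 = (2^2)^2 ≡ 4^2 = 16 ≡ 16 (mod 1487)
2^8 = (2^4)^2 ≡ 16^2 = 256 ≡ 256 (mod 1487)
2^16 = (2^8)^2 ≡ 256^2 = 65536 ≡ 108 (mod 1487)
2^32 = (2^16)^2 ≡ 108^2 = 11664 ≡ 1255 (mod 1487)
2^51 = 2^32 · 2^16 · 2^2 · 2^1 ≡ 1255 · 108 · 4 · 2 ≡ 297 (mod 1487).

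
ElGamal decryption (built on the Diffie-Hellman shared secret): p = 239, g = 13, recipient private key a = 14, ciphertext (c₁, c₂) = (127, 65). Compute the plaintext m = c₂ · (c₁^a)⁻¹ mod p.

Shared mask s = c₁^a mod p = 127^14 mod 239.
127^1 ≡ 127 (mod 239)
127^2 = (127^1)^2 ≡ 127^2 = 16129 ≡ 116 (mod 239)
127^4 = (127^2)^2 ≡ 116^2 = 13456 ≡ 72 (mod 239)
127^8 = (127^4)^2 ≡ 72^2 = 5184 ≡ 165 (mod 239)
127^14 = 127^8 · 127^4 · 127^2 ≡ 165 · 72 · 116 ≡ 6 (mod 239).
So s = 6; s⁻¹ ≡ 40 (mod 239).
m = c₂ · s⁻¹ mod 239 = 65 · 40 mod 239 = 210.

210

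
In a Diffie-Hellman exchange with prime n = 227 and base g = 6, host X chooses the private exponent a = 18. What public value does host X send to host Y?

53

Public value = 6^18 (mod 227).
6^1 ≡ 6 (mod 227)
6^2 = (6^1)^2 ≡ 6^2 = 36 ≡ 36 (mod 227)
6^4 = (6^2)^2 ≡ 36^2 = 1296 ≡ 161 (mod 227)
6^8 = (6^4)^2 ≡ 161^2 = 25921 ≡ 43 (mod 227)
6^16 = (6^8)^2 ≡ 43^2 = 1849 ≡ 33 (mod 227)
6^18 = 6^16 · 6^2 ≡ 33 · 36 ≡ 53 (mod 227).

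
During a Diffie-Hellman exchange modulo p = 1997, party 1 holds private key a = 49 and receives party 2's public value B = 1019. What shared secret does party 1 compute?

Shared key K = 1019^49 mod 1997.
1019^1 ≡ 1019 (mod 1997)
1019^2 = (1019^1)^2 ≡ 1019^2 = 1038361 ≡ 1918 (mod 1997)
1019^4 = (1019^2)^2 ≡ 1918^2 = 3678724 ≡ 250 (mod 1997)
1019^8 = (1019^4)^2 ≡ 250^2 = 62500 ≡ 593 (mod 1997)
1019^16 = (1019^8)^2 ≡ 593^2 = 351649 ≡ 177 (mod 1997)
1019^32 = (1019^16)^2 ≡ 177^2 = 31329 ≡ 1374 (mod 1997)
1019^49 = 1019^32 · 1019^16 · 1019^1 ≡ 1374 · 177 · 1019 ≡ 1047 (mod 1997).

1047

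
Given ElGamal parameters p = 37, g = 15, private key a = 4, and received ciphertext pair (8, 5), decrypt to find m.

13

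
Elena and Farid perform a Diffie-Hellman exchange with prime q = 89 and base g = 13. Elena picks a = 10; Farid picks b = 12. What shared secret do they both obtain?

Elena sends A = g^a mod q = 13^10 mod 89.
13^1 ≡ 13 (mod 89)
13^2 = (13^1)^2 ≡ 13^2 = 169 ≡ 80 (mod 89)
13^4 = (13^2)^2 ≡ 80^2 = 6400 ≡ 81 (mod 89)
13^8 = (13^4)^2 ≡ 81^2 = 6561 ≡ 64 (mod 89)
13^10 = 13^8 · 13^2 ≡ 64 · 80 ≡ 47 (mod 89).
So A = 47. Farid then computes K = A^b mod q = 47^12 mod 89.
47^1 ≡ 47 (mod 89)
47^2 = (47^1)^2 ≡ 47^2 = 2209 ≡ 73 (mod 89)
47^4 = (47^2)^2 ≡ 73^2 = 5329 ≡ 78 (mod 89)
47^8 = (47^4)^2 ≡ 78^2 = 6084 ≡ 32 (mod 89)
47^12 = 47^8 · 47^4 ≡ 32 · 78 ≡ 4 (mod 89).

4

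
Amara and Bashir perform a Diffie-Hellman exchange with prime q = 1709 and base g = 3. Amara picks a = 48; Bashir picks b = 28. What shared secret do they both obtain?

1411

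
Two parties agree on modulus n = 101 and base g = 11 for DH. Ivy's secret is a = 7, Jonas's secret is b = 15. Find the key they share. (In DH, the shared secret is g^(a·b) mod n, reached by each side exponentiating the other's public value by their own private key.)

57

Ivy sends A = g^a mod n = 11^7 mod 101.
11^1 ≡ 11 (mod 101)
11^2 = (11^1)^2 ≡ 11^2 = 121 ≡ 20 (mod 101)
11^4 = (11^2)^2 ≡ 20^2 = 400 ≡ 97 (mod 101)
11^7 = 11^4 · 11^2 · 11^1 ≡ 97 · 20 · 11 ≡ 29 (mod 101).
So A = 29. Jonas then computes K = A^b mod n = 29^15 mod 101.
29^1 ≡ 29 (mod 101)
29^2 = (29^1)^2 ≡ 29^2 = 841 ≡ 33 (mod 101)
29^4 = (29^2)^2 ≡ 33^2 = 1089 ≡ 79 (mod 101)
29^8 = (29^4)^2 ≡ 79^2 = 6241 ≡ 80 (mod 101)
29^15 = 29^8 · 29^4 · 29^2 · 29^1 ≡ 80 · 79 · 33 · 29 ≡ 57 (mod 101).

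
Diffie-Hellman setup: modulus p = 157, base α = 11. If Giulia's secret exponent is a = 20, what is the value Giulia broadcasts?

Public value = 11^20 mod 157.
11^1 ≡ 11 (mod 157)
11^2 = (11^1)^2 ≡ 11^2 = 121 ≡ 121 (mod 157)
11^4 = (11^2)^2 ≡ 121^2 = 14641 ≡ 40 (mod 157)
11^8 = (11^4)^2 ≡ 40^2 = 1600 ≡ 30 (mod 157)
11^16 = (11^8)^2 ≡ 30^2 = 900 ≡ 115 (mod 157)
11^20 = 11^16 · 11^4 ≡ 115 · 40 ≡ 47 (mod 157).

47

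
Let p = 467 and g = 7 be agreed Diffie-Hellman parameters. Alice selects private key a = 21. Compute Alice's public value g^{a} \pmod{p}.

172

Public value = 7^{21} \pmod{467}.
7^1 ≡ 7 (mod 467)
7^2 = (7^1)^2 ≡ 7^2 = 49 ≡ 49 (mod 467)
7^4 = (7^2)^2 ≡ 49^2 = 2401 ≡ 66 (mod 467)
7^8 = (7^4)^2 ≡ 66^2 = 4356 ≡ 153 (mod 467)
7^16 = (7^8)^2 ≡ 153^2 = 23409 ≡ 59 (mod 467)
7^21 = 7^16 · 7^4 · 7^1 ≡ 59 · 66 · 7 ≡ 172 (mod 467).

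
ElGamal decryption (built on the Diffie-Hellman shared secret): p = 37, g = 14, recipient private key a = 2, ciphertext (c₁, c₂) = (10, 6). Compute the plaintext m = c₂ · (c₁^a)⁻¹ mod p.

23

Shared mask s = c₁^a mod p = 10^2 mod 37.
10^1 ≡ 10 (mod 37)
10^2 = (10^1)^2 ≡ 10^2 = 100 ≡ 26 (mod 37)
So s = 26; s⁻¹ ≡ 10 (mod 37).
m = c₂ · s⁻¹ mod 37 = 6 · 10 mod 37 = 23.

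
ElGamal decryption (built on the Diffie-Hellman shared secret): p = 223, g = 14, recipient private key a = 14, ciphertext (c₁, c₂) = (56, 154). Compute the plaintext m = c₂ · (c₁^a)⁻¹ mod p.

Shared mask s = c₁^a mod p = 56^14 mod 223.
56^1 ≡ 56 (mod 223)
56^2 = (56^1)^2 ≡ 56^2 = 3136 ≡ 14 (mod 223)
56^4 = (56^2)^2 ≡ 14^2 = 196 ≡ 196 (mod 223)
56^8 = (56^4)^2 ≡ 196^2 = 38416 ≡ 60 (mod 223)
56^14 = 56^8 · 56^4 · 56^2 ≡ 60 · 196 · 14 ≡ 66 (mod 223).
So s = 66; s⁻¹ ≡ 98 (mod 223).
m = c₂ · s⁻¹ mod 223 = 154 · 98 mod 223 = 151.

151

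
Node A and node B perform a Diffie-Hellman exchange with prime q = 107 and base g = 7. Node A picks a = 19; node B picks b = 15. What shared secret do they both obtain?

77

Node B sends B = g^b mod q = 7^15 mod 107.
7^1 ≡ 7 (mod 107)
7^2 = (7^1)^2 ≡ 7^2 = 49 ≡ 49 (mod 107)
7^4 = (7^2)^2 ≡ 49^2 = 2401 ≡ 47 (mod 107)
7^8 = (7^4)^2 ≡ 47^2 = 2209 ≡ 69 (mod 107)
7^15 = 7^8 · 7^4 · 7^2 · 7^1 ≡ 69 · 47 · 49 · 7 ≡ 84 (mod 107).
So B = 84. Node A then computes K = B^a mod q = 84^19 mod 107.
84^1 ≡ 84 (mod 107)
84^2 = (84^1)^2 ≡ 84^2 = 7056 ≡ 101 (mod 107)
84^4 = (84^2)^2 ≡ 101^2 = 10201 ≡ 36 (mod 107)
84^8 = (84^4)^2 ≡ 36^2 = 1296 ≡ 12 (mod 107)
84^16 = (84^8)^2 ≡ 12^2 = 144 ≡ 37 (mod 107)
84^19 = 84^16 · 84^2 · 84^1 ≡ 37 · 101 · 84 ≡ 77 (mod 107).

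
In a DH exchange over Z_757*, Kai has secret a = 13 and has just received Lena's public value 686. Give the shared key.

609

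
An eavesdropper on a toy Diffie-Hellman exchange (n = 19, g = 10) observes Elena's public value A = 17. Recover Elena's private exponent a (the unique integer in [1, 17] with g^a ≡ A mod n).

Try successive powers of 10 modulo 19:
10^1 ≡ 10
10^2 ≡ 5
10^3 ≡ 12
10^4 ≡ 6
10^5 ≡ 3
10^6 ≡ 11
10^7 ≡ 15
10^8 ≡ 17
Found: a = 8.

8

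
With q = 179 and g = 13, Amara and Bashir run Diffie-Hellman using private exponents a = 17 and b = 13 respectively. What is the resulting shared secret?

51

Bashir sends B = g^b mod q = 13^13 mod 179.
13^1 ≡ 13 (mod 179)
13^2 = (13^1)^2 ≡ 13^2 = 169 ≡ 169 (mod 179)
13^4 = (13^2)^2 ≡ 169^2 = 28561 ≡ 100 (mod 179)
13^8 = (13^4)^2 ≡ 100^2 = 10000 ≡ 155 (mod 179)
13^13 = 13^8 · 13^4 · 13^1 ≡ 155 · 100 · 13 ≡ 125 (mod 179).
So B = 125. Amara then computes K = B^a mod q = 125^17 mod 179.
125^1 ≡ 125 (mod 179)
125^2 = (125^1)^2 ≡ 125^2 = 15625 ≡ 52 (mod 179)
125^4 = (125^2)^2 ≡ 52^2 = 2704 ≡ 19 (mod 179)
125^8 = (125^4)^2 ≡ 19^2 = 361 ≡ 3 (mod 179)
125^16 = (125^8)^2 ≡ 3^2 = 9 ≡ 9 (mod 179)
125^17 = 125^16 · 125^1 ≡ 9 · 125 ≡ 51 (mod 179).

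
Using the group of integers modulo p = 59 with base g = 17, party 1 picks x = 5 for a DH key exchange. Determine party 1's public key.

22

Public value = 17^5 (mod 59).
17^1 ≡ 17 (mod 59)
17^2 = (17^1)^2 ≡ 17^2 = 289 ≡ 53 (mod 59)
17^4 = (17^2)^2 ≡ 53^2 = 2809 ≡ 36 (mod 59)
17^5 = 17^4 · 17^1 ≡ 36 · 17 ≡ 22 (mod 59).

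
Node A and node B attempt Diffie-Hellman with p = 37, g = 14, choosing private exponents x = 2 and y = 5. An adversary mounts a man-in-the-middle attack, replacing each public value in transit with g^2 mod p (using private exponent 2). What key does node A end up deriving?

Node A receives an adversary's public value M = 14^2 mod 37 instead of the honest one.
14^1 ≡ 14 (mod 37)
14^2 = (14^1)^2 ≡ 14^2 = 196 ≡ 11 (mod 37)
So M = 11. Node A computes K = M^2 mod 37.
11^1 ≡ 11 (mod 37)
11^2 = (11^1)^2 ≡ 11^2 = 121 ≡ 10 (mod 37)

10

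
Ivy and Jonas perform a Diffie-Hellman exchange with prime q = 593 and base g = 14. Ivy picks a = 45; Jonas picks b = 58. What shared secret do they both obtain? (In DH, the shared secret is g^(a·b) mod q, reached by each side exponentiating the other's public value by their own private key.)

Ivy sends A = g^a mod q = 14^45 mod 593.
14^1 ≡ 14 (mod 593)
14^2 = (14^1)^2 ≡ 14^2 = 196 ≡ 196 (mod 593)
14^4 = (14^2)^2 ≡ 196^2 = 38416 ≡ 464 (mod 593)
14^8 = (14^4)^2 ≡ 464^2 = 215296 ≡ 37 (mod 593)
14^16 = (14^8)^2 ≡ 37^2 = 1369 ≡ 183 (mod 593)
14^32 = (14^16)^2 ≡ 183^2 = 33489 ≡ 281 (mod 593)
14^45 = 14^32 · 14^8 · 14^4 · 14^1 ≡ 281 · 37 · 464 · 14 ≡ 363 (mod 593).
So A = 363. Jonas then computes K = A^b mod q = 363^58 mod 593.
363^1 ≡ 363 (mod 593)
363^2 = (363^1)^2 ≡ 363^2 = 131769 ≡ 123 (mod 593)
363^4 = (363^2)^2 ≡ 123^2 = 15129 ≡ 304 (mod 593)
363^8 = (363^4)^2 ≡ 304^2 = 92416 ≡ 501 (mod 593)
363^16 = (363^8)^2 ≡ 501^2 = 251001 ≡ 162 (mod 593)
363^32 = (363^16)^2 ≡ 162^2 = 26244 ≡ 152 (mod 593)
363^58 = 363^32 · 363^16 · 363^8 · 363^2 ≡ 152 · 162 · 501 · 123 ≡ 179 (mod 593).

179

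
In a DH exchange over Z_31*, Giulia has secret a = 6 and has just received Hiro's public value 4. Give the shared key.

4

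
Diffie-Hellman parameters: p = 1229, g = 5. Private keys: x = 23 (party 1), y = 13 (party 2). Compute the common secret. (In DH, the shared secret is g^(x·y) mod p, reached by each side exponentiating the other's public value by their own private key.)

549

Party 1 sends A = g^x mod p = 5^23 mod 1229.
5^1 ≡ 5 (mod 1229)
5^2 = (5^1)^2 ≡ 5^2 = 25 ≡ 25 (mod 1229)
5^4 = (5^2)^2 ≡ 25^2 = 625 ≡ 625 (mod 1229)
5^8 = (5^4)^2 ≡ 625^2 = 390625 ≡ 1032 (mod 1229)
5^16 = (5^8)^2 ≡ 1032^2 = 1065024 ≡ 710 (mod 1229)
5^23 = 5^16 · 5^4 · 5^2 · 5^1 ≡ 710 · 625 · 25 · 5 ≡ 293 (mod 1229).
So A = 293. Party 2 then computes K = A^y mod p = 293^13 mod 1229.
293^1 ≡ 293 (mod 1229)
293^2 = (293^1)^2 ≡ 293^2 = 85849 ≡ 1048 (mod 1229)
293^4 = (293^2)^2 ≡ 1048^2 = 1098304 ≡ 807 (mod 1229)
293^8 = (293^4)^2 ≡ 807^2 = 651249 ≡ 1108 (mod 1229)
293^13 = 293^8 · 293^4 · 293^1 ≡ 1108 · 807 · 293 ≡ 549 (mod 1229).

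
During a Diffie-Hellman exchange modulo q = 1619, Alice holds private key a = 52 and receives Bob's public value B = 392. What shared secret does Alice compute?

1251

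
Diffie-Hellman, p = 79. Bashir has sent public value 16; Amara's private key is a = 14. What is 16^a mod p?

11

Shared key K = 16^14 mod 79.
16^1 ≡ 16 (mod 79)
16^2 = (16^1)^2 ≡ 16^2 = 256 ≡ 19 (mod 79)
16^4 = (16^2)^2 ≡ 19^2 = 361 ≡ 45 (mod 79)
16^8 = (16^4)^2 ≡ 45^2 = 2025 ≡ 50 (mod 79)
16^14 = 16^8 · 16^4 · 16^2 ≡ 50 · 45 · 19 ≡ 11 (mod 79).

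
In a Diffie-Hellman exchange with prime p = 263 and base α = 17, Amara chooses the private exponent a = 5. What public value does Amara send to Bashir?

Public value = 17^5 (mod 263).
17^1 ≡ 17 (mod 263)
17^2 = (17^1)^2 ≡ 17^2 = 289 ≡ 26 (mod 263)
17^4 = (17^2)^2 ≡ 26^2 = 676 ≡ 150 (mod 263)
17^5 = 17^4 · 17^1 ≡ 150 · 17 ≡ 183 (mod 263).

183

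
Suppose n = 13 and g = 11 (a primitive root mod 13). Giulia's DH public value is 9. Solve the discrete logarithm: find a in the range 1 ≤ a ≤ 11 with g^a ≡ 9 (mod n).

8

Try successive powers of 11 modulo 13:
11^1 ≡ 11
11^2 ≡ 4
11^3 ≡ 5
11^4 ≡ 3
11^5 ≡ 7
11^6 ≡ 12
11^7 ≡ 2
11^8 ≡ 9
Found: a = 8.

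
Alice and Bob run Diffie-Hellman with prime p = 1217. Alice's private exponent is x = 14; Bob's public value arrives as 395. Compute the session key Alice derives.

Shared key K = 395^14 mod 1217.
395^1 ≡ 395 (mod 1217)
395^2 = (395^1)^2 ≡ 395^2 = 156025 ≡ 249 (mod 1217)
395^4 = (395^2)^2 ≡ 249^2 = 62001 ≡ 1151 (mod 1217)
395^8 = (395^4)^2 ≡ 1151^2 = 1324801 ≡ 705 (mod 1217)
395^14 = 395^8 · 395^4 · 395^2 ≡ 705 · 1151 · 249 ≡ 1087 (mod 1217).

1087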